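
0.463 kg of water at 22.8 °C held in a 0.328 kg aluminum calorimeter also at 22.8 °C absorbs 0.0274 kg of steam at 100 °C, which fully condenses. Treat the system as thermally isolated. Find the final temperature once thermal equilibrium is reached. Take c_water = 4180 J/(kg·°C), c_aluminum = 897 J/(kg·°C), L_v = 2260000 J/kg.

T_f ≈ 53.0 °C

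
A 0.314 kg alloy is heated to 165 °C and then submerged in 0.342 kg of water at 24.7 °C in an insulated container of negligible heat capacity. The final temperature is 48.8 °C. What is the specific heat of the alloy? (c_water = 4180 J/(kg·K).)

Heat lost by the alloy = heat gained by the water:
0.314×c×(165 − 48.8) = 0.342×4180×(48.8 − 24.7)
36.49 c = 34452  ⇒  c ≈ 944.2 J/(kg·K)

c ≈ 944 J/(kg·K)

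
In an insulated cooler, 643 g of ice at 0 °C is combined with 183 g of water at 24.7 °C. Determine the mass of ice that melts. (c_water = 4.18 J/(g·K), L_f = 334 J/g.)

m_melted ≈ 56.6 g

Heat available from the water dropping to 0 °C: 183·4.18·24.7 = 18894 J.
Melting all 643 g of ice would need 643·334 = 214762 J.
Since 18894 < 214762 J, not all the ice melts; equilibrium is at 0 °C.
m_melt = 18894 / L_f = 56.57 g.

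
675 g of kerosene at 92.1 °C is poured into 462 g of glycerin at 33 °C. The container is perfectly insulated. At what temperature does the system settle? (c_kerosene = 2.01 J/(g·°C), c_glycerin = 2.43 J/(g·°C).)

T_f ≈ 65.3 °C

|Q_kerosene| = |Q_glycerin|:
675×2.01×(92.1 − T) = 462×2.43×(T − 33)
1356.7(92.1 − T) = 1122.7(T − 33)
2479.4 T = 162004  ⇒  T ≈ 65.34 °C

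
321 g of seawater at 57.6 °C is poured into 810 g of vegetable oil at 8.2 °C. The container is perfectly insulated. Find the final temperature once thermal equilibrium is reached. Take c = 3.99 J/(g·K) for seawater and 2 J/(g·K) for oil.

T_f ≈ 30.0 °C

Energy conservation, ΣQ = 0:
321*3.99*(T − 57.6) + 810*2*(T − 8.2) = 0
(1280.8 + 1620) T = 1280.8*57.6 + 1620*8.2
T = 87058/2900.8 ≈ 30.01 °C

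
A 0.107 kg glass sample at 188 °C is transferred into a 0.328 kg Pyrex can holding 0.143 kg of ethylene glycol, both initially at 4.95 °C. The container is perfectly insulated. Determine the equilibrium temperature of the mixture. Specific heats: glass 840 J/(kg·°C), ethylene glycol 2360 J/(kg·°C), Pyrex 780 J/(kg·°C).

T_f ≈ 29.0 °C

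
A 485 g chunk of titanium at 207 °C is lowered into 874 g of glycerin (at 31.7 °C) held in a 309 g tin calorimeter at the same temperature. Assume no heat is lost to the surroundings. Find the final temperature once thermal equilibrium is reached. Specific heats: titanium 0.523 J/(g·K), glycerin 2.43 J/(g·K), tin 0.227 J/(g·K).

Taking heat into each body as positive, Σ m c ΔT = 0:
485·0.523·(T − 207) + 874·2.43·(T − 31.7) + 309·0.227·(T − 31.7) = 0
(253.66 + 2123.8 + 70.14) T = 253.66·207 + 2123.8·31.7 + 70.14·31.7
T = 122055/2447.6 ≈ 49.87 °C

T_f ≈ 49.9 °C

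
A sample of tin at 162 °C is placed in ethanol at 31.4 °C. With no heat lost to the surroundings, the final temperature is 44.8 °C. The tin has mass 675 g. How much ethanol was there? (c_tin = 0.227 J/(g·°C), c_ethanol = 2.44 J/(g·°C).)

m ≈ 549 g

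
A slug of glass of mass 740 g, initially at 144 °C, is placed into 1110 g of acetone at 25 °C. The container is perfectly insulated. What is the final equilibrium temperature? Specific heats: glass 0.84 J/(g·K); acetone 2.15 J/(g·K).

Setting the total heat transfer to zero:
740*0.84*(T − 144) + 1110*2.15*(T − 25) = 0
(621.6 + 2386.5) T = 621.6*144 + 2386.5*25
T ≈ 49.59 °C

T_f ≈ 49.6 °C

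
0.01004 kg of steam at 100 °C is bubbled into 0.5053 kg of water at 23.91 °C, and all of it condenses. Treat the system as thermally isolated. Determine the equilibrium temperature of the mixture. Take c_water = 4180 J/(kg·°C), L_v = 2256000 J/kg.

T_f ≈ 35.9 °C

Conservation of energy gives ΣQ = 0:
steam→water at 100 °C releases m L_v = 0.01004×2256000 = 22650
  condensate cools 100→T: 0.01004×4180×(T − 100) = 41.97(T − 100)
  water warms: 0.5053×4180×(T − 23.91) = 2112.2(T − 23.91)
2154.1 T = 22650 + 4196.7 + 50502 = 77349
T ≈ 35.91 °C — below 100 °C, confirming all the steam condensed.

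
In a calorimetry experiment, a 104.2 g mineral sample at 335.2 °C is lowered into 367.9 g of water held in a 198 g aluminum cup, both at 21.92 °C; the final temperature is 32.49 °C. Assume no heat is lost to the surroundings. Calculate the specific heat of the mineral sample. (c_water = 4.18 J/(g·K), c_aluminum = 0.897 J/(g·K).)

Let T be the final temperature. ΣQ_i = 0:
104.2×c×(32.49 − 335.2) + 367.9×4.18×(32.49 − 21.92) + 198×0.897×(32.49 − 21.92) = 0
-31542 c = -18132
c = -18132/-31542 ≈ 0.5748 J/(g·K)

c ≈ 0.575 J/(g·K)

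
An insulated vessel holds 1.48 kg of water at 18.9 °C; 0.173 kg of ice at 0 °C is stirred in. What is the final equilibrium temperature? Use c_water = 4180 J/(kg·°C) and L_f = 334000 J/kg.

Sum of m c ΔT and latent-heat terms is zero:
melt ice: 0.173×334000 = 57782
  warm the meltwater: 723.14 T
  water cools: 1.48×4180×(T − 18.9) = 6186.4(T − 18.9)
6909.5 T = 116923 − 57782 = 59141
T ≈ 8.56 °C (positive, so assuming full melt was valid).

T_f ≈ 8.6 °C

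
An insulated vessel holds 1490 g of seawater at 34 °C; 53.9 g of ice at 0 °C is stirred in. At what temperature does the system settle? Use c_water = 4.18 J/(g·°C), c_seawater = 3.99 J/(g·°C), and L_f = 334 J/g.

Taking heat into each body as positive, Σ m c ΔT = 0:
melt ice: 53.9×334 = 18003; meltwater 0→T: 53.9×4.18×T = 225.3 T; seawater cools: 1490×3.99×(T − 34) = 5945.1(T − 34)
6170.4 T = 202133 − 18003 = 184131
T ≈ 29.84 °C. Since T > 0 °C, the all-ice-melts assumption holds.

T_f ≈ 29.8 °C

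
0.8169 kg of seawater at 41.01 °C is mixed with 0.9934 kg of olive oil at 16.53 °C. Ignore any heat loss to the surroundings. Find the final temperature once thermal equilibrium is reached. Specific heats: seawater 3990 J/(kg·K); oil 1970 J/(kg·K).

T_f ≈ 31.8 °C

|Q_seawater| = |Q_oil|:
0.8169·3990·(41.01 − T) = 0.9934·1970·(T − 16.53)
3259.4(41.01 − T) = 1957(T − 16.53)
5216.4 T = 166018  ⇒  T ≈ 31.83 °C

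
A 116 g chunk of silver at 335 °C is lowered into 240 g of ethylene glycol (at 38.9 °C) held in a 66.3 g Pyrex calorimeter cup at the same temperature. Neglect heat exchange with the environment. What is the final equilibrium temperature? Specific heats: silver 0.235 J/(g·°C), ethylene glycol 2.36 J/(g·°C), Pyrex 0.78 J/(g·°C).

T_f ≈ 51.4 °C

Heat gained plus heat lost sum to zero:
116·0.235·(T − 335) + 240·2.36·(T − 38.9) + 66.3·0.78·(T − 38.9) = 0
27.26(T − 335) + 566.4(T − 38.9) + 51.71(T − 38.9) = 0
645.37 T = 33177
T = 33177/645.37 ≈ 51.41 °C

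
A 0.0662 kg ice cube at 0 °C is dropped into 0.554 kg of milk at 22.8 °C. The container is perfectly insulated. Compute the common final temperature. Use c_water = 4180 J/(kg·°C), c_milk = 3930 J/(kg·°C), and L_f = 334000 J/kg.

T_f ≈ 11.2 °C

Energy conservation, ΣQ = 0:
fusion: m_ice L_f = 0.0662×334000 = 22111; warm the meltwater: 276.72 T; milk cools: 0.554×3930×(T − 22.8) = 2177.2(T − 22.8)
2453.9 T = 49641 − 22111 = 27530
T ≈ 11.22 °C. Since T > 0 °C, the all-ice-melts assumption holds.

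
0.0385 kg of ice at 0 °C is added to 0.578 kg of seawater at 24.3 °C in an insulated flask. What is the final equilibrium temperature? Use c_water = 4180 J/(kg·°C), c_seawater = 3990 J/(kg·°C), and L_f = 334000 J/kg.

T_f ≈ 17.5 °C

Energy conservation, ΣQ = 0:
fusion: m_ice L_f = 0.0385·334000 = 12859
  meltwater 0→T: 0.0385·4180·T = 160.93 T
  seawater cools: 0.578·3990·(T − 24.3) = 2306.2(T − 24.3)
2467.1 T = 56041 − 12859 = 43182
T ≈ 17.50 °C — above 0 °C, consistent with complete melting.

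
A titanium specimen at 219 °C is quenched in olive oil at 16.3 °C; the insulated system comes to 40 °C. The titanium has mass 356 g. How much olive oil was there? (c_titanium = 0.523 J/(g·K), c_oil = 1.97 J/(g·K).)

m ≈ 714 g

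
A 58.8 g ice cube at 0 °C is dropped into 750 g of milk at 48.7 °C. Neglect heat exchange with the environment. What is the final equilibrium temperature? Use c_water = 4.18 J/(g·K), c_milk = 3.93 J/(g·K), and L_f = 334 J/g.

T_f ≈ 38.8 °C

Taking heat into each body as positive, Σ m c ΔT = 0:
fusion: m_ice L_f = 58.8·334 = 19639; warm the meltwater: 245.78 T; milk: 2947.5(T − 48.7)
3193.3 T = 143543 − 19639 = 123904
T ≈ 38.80 °C — above 0 °C, consistent with complete melting.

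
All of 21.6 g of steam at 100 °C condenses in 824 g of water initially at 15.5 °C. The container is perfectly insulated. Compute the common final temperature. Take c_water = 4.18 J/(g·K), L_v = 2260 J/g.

T_f ≈ 31.5 °C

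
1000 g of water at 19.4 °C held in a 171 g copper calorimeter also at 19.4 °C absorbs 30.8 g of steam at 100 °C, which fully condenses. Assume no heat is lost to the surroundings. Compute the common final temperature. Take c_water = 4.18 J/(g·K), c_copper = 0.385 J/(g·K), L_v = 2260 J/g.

T_f ≈ 37.7 °C

Energy conservation, ΣQ = 0:
latent heat released on condensation: 30.8·2260 = 69608; condensate cools 100→T: 30.8·4.18·(T − 100) = 128.74(T − 100); original water: 4180(T − 19.4); cup: 65.84(T − 19.4)
4374.6 T = 69608 + 12874 + 82369 = 164852
T ≈ 37.68 °C — below 100 °C, confirming all the steam condensed.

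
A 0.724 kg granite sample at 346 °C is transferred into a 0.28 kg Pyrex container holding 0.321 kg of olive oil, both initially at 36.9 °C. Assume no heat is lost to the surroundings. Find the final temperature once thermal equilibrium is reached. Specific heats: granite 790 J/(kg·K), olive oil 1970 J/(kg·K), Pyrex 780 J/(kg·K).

Heat gained plus heat lost sum to zero:
0.724*790*(T − 346) + 0.321*1970*(T − 36.9) + 0.28*780*(T − 36.9) = 0
1422.7 T = 229292
T ≈ 161.16 °C

T_f ≈ 161.2 °C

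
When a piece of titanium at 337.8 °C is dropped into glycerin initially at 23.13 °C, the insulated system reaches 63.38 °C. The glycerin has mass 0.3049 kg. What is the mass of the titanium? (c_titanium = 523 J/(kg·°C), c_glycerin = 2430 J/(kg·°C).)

m ≈ 0.208 kg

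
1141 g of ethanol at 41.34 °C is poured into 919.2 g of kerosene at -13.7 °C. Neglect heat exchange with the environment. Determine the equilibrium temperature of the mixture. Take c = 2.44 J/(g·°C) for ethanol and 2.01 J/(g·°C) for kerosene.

T_f ≈ 19.4 °C

With ΣQ=0 the equilibrium temperature is the m·c-weighted mean:
T_f = (2784*41.34 + 1847.6*(-13.7)) / (2784 + 1847.6)
    = 89780 / 4631.6 ≈ 19.38 °C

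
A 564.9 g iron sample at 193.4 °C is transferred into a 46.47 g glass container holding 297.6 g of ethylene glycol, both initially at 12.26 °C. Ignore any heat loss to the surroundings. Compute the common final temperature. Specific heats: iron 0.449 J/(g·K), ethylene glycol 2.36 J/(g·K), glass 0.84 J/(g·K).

T_f ≈ 58.4 °C

Taking heat into each body as positive, Σ m c ΔT = 0:
564.9·0.449·(T − 193.4) + 297.6·2.36·(T − 12.26) + 46.47·0.84·(T − 12.26) = 0
253.64(T − 193.4) + 702.34(T − 12.26) + 39.03(T − 12.26) = 0
995.01 T = 58143
T = 58143 / 995.01 = 58.4 °C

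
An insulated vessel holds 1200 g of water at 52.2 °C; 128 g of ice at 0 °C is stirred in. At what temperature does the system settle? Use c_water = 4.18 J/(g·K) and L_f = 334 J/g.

Conservation of energy gives ΣQ = 0:
latent heat to melt: 128·334 = 42752; warm the meltwater: 535.04 T; water cools: 1200·4.18·(T − 52.2) = 5016(T − 52.2)
5551 T = 261835 − 42752 = 219083
T ≈ 39.47 °C (positive, so assuming full melt was valid).

T_f ≈ 39.5 °C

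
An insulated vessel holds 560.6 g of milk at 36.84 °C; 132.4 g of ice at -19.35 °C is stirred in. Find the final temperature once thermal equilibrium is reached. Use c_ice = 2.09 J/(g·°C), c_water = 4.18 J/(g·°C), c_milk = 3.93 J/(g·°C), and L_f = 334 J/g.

T_f ≈ 11.5 °C

Let T be the final temperature. ΣQ_i = 0:
ice -19.35→0 °C: 132.4×2.09×19.35 = 5354.5
  melt ice: 132.4×334 = 44222
  warm the meltwater: 553.43 T
  milk: 2203.2(T − 36.84)
2756.6 T = 81164 − 49576 = 31588
T ≈ 11.46 °C — above 0 °C, consistent with complete melting.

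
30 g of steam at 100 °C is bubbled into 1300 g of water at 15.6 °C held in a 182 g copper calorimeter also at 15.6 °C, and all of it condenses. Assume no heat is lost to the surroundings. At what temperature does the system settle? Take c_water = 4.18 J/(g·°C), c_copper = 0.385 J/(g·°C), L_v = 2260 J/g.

Net heat exchanged in the isolated system is zero:
latent heat released on condensation: 30·2260 = 67800; condensate cools 100→T: 30·4.18·(T − 100) = 125.4(T − 100); original water: 5434(T − 15.6); copper cup: 182·0.385·(T − 15.6) = 70.07(T − 15.6)
5629.5 T = 67800 + 12540 + 85863 = 166203
T ≈ 29.52 °C (< 100 °C, so full condensation is consistent).

T_f ≈ 29.5 °C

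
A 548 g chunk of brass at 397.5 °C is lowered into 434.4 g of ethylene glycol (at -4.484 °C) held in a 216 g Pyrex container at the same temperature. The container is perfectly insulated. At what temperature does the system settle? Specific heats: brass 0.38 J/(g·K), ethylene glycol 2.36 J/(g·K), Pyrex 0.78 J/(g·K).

T_f ≈ 55.2 °C

Conservation of energy gives ΣQ = 0:
548×0.38×(T − 397.5) + 434.4×2.36×(T − (-4.484)) + 216×0.78×(T − (-4.484)) = 0
208.24(T − 397.5) + 1025.2(T − (-4.484)) + 168.48(T − (-4.484)) = 0
1401.9 T = 77423
T = 77423 / 1401.9 = 55.2 °C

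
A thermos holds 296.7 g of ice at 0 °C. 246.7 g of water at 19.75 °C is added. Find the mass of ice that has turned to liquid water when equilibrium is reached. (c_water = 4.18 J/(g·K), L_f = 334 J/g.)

m_melted ≈ 61 g

Cooling the water to 0 °C releases 246.7·4.18·19.75 = 20366 J.
Fully melting the ice requires m_ice L_f = 296.7·334 = 99098 J.
Since 20366 < 99098 J, not all the ice melts; equilibrium is at 0 °C.
m_melted·334 = 20366  ⇒  m_melted ≈ 60.98 g.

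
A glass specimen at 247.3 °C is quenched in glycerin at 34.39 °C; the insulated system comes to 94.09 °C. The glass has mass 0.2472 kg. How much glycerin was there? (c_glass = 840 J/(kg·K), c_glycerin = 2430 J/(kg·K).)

m ≈ 0.219 kg

Conservation of energy gives ΣQ = 0:
0.2472×840×(94.09 − 247.3) + m×2430×(94.09 − 34.39) = 0
145071 m = 31814
m = 31814/145071 ≈ 0.2193 kg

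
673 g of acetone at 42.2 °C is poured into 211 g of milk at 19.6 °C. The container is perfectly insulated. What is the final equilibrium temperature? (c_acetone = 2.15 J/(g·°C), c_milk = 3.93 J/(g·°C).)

T_f ≈ 34.0 °C

Energy conservation, ΣQ = 0:
673×2.15×(T − 42.2) + 211×3.93×(T − 19.6) = 0
(1447 + 829.23) T = 1447×42.2 + 829.23×19.6
T ≈ 33.97 °C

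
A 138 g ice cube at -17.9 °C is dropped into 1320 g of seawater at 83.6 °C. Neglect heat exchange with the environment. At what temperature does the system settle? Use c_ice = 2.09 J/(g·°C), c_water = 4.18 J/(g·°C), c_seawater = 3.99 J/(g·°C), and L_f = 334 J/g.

T_f ≈ 66.6 °C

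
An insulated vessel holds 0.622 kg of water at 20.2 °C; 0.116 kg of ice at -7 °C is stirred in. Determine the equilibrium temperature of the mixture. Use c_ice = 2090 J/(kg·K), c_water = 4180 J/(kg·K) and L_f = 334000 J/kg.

Let T be the final temperature. ΣQ_i = 0:
warm ice to 0 °C: 0.116×2090×(0 − (-7)) = 1697.1; fusion: m_ice L_f = 0.116×334000 = 38744; warm the meltwater: 484.88 T; water: 2600(T − 20.2)
3084.8 T = 52519 − 40441 = 12078
T ≈ 3.92 °C — above 0 °C, consistent with complete melting.

T_f ≈ 3.9 °C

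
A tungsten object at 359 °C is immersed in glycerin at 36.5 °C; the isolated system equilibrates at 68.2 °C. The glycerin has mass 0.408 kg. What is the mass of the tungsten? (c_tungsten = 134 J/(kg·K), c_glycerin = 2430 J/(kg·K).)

m ≈ 0.807 kg

|Q_tungsten| = |Q_glycerin|:
m×134×(359 − 68.2) = 0.408×2430×(68.2 − 36.5)
38967 m = 31429  ⇒  m ≈ 0.8065 kg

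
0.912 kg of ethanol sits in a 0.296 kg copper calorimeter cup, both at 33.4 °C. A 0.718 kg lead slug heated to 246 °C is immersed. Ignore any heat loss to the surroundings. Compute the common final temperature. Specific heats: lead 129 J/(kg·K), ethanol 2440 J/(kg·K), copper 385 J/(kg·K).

T_f ≈ 41.5 °C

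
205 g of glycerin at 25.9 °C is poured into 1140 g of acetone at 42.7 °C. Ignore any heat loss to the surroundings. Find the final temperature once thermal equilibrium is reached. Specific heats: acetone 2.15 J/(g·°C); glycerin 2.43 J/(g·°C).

Taking heat into each body as positive, Σ m c ΔT = 0:
1140·2.15·(T − 42.7) + 205·2.43·(T − 25.9) = 0
2451(T − 42.7) + 498.15(T − 25.9) = 0
(2451 + 498.15) T = 2451·42.7 + 498.15·25.9
T = 117560/2949.2 ≈ 39.86 °C

T_f ≈ 39.9 °C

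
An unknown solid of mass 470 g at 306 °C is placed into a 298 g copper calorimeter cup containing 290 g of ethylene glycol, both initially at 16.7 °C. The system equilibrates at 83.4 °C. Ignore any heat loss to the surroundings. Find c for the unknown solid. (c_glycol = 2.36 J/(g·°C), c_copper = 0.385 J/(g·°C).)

c ≈ 0.509 J/(g·°C)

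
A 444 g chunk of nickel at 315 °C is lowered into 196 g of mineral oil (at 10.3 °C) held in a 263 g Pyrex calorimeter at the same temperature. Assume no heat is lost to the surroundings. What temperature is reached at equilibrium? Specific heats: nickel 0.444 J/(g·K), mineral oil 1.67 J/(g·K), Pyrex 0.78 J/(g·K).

Net heat exchanged in the isolated system is zero:
444·0.444·(T − 315) + 196·1.67·(T − 10.3) + 263·0.78·(T − 10.3) = 0
197.14(T − 315) + 327.32(T − 10.3) + 205.14(T − 10.3) = 0
729.6 T = 67582
T ≈ 92.63 °C

T_f ≈ 92.6 °C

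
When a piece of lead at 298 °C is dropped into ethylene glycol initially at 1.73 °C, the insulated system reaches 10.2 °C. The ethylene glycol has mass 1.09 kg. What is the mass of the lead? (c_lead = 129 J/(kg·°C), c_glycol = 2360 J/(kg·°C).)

Heat lost by the lead = heat gained by the glycol:
m·129·(298 − 10.2) = 1.09·2360·(10.2 − 1.73)
37126 m = 21788  ⇒  m ≈ 0.5869 kg

m ≈ 0.587 kg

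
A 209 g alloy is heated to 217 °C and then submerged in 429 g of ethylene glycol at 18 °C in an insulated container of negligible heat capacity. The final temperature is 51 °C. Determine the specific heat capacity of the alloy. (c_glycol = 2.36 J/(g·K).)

Net heat exchanged in the isolated system is zero:
209·c·(51 − 217) + 429·2.36·(51 − 18) = 0
-34694 c = -33411
c = -33411/-34694 ≈ 0.963 J/(g·K)

c ≈ 0.963 J/(g·K)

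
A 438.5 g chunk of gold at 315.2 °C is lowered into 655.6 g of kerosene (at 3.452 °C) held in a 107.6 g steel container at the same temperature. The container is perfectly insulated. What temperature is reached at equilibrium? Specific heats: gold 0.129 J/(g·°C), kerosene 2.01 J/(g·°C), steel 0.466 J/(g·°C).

T_f ≈ 15.8 °C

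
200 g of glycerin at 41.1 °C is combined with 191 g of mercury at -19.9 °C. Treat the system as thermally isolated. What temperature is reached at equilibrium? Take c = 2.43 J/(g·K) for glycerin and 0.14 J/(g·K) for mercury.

T_f is the heat-capacity-weighted average of the initial temperatures:
T_f = (486·41.1 + 26.74·(-19.9)) / (486 + 26.74)
    = 19442 / 512.74 ≈ 37.92 °C

T_f ≈ 37.9 °C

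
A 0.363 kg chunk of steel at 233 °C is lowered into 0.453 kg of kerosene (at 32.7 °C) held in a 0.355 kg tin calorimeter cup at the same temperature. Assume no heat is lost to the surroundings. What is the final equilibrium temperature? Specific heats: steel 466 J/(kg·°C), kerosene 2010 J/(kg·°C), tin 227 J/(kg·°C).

T_f ≈ 61.9 °C

Heat gained plus heat lost sum to zero:
0.363×466×(T − 233) + 0.453×2010×(T − 32.7) + 0.355×227×(T − 32.7) = 0
169.16(T − 233) + 910.53(T − 32.7) + 80.58(T − 32.7) = 0
(169.16 + 910.53 + 80.58) T = 169.16×233 + 910.53×32.7 + 80.58×32.7
T = 71823/1160.3 ≈ 61.90 °C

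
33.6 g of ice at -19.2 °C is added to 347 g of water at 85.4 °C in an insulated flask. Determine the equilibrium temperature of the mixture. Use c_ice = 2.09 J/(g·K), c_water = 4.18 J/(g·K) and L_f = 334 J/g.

T_f ≈ 70.0 °C

Sum of m c ΔT and latent-heat terms is zero:
ice -19.2→0 °C: 33.6·2.09·19.2 = 1348.3
  fusion: m_ice L_f = 33.6·334 = 11222
  meltwater 0→T: 33.6·4.18·T = 140.45 T
  water: 1450.5(T − 85.4)
1590.9 T = 123869 − 12571 = 111299
T ≈ 69.96 °C (positive, so assuming full melt was valid).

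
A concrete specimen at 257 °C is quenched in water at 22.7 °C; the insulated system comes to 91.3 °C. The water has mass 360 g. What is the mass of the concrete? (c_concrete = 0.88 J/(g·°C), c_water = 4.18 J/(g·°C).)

m ≈ 708 g

|Q_concrete| = |Q_water|:
m·0.88·(257 − 91.3) = 360·4.18·(91.3 − 22.7)
145.82 m = 103229  ⇒  m ≈ 707.9 g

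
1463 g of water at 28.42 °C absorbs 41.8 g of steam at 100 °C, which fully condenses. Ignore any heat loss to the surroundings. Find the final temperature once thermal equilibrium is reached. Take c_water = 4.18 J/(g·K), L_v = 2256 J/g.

Energy conservation, ΣQ = 0:
condense steam: −41.8·2256 = −94301
  condensate cools 100→T: 41.8·4.18·(T − 100) = 174.72(T − 100)
  water warms: 1463·4.18·(T − 28.42) = 6115.3(T − 28.42)
6290.1 T = 94301 + 17472 + 173798 = 285571
T ≈ 45.40 °C (< 100 °C, so full condensation is consistent).

T_f ≈ 45.4 °C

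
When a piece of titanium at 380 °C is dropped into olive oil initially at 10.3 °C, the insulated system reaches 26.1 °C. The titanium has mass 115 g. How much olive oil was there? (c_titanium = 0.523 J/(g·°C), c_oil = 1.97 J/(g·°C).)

Heat lost by the titanium = heat gained by the oil:
115×0.523×(380 − 26.1) = m×1.97×(26.1 − 10.3)
31.13 m = 21285  ⇒  m ≈ 683.8 g

m ≈ 684 g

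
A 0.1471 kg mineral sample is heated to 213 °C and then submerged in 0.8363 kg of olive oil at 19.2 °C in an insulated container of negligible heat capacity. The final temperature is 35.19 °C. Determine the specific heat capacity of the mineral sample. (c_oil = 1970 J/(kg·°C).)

c ≈ 1010 J/(kg·°C)

Conservation of energy gives ΣQ = 0:
0.1471·c·(35.19 − 213) + 0.8363·1970·(35.19 − 19.2) = 0
-26.16 c = -26344
c = -26344/-26.16 ≈ 1007 J/(kg·°C)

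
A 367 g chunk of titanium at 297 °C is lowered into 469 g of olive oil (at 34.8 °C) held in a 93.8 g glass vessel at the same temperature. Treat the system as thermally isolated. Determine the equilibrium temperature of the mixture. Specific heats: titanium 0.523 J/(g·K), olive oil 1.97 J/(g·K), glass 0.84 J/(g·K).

Net heat exchanged in the isolated system is zero:
367·0.523·(T − 297) + 469·1.97·(T − 34.8) + 93.8·0.84·(T − 34.8) = 0
1194.7 T = 91901
T = 91901/1194.7 ≈ 76.93 °C

T_f ≈ 76.9 °C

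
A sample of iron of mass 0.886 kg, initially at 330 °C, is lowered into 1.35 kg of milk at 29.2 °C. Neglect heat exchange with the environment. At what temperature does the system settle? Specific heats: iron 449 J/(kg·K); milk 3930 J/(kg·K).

T_f ≈ 50.2 °C

Let T be the final temperature. ΣQ_i = 0:
0.886·449·(T − 330) + 1.35·3930·(T − 29.2) = 0
397.81(T − 330) + 5305.5(T − 29.2) = 0
5703.3 T = 286199
T = 286199/5703.3 ≈ 50.18 °C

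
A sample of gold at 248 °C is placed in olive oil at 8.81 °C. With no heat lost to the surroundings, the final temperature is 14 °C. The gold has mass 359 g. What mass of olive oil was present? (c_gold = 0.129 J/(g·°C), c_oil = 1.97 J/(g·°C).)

m ≈ 1060 g

Taking heat into each body as positive, Σ m c ΔT = 0:
359×0.129×(14 − 248) + m×1.97×(14 − 8.81) = 0
10.22 m = 10837
m = 10837/10.22 ≈ 1060 g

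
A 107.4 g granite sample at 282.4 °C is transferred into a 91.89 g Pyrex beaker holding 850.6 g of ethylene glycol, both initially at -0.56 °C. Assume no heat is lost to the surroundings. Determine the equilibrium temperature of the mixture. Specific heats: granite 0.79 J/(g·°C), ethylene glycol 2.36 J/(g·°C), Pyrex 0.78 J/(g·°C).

Energy conservation, ΣQ = 0:
107.4×0.79×(T − 282.4) + 850.6×2.36×(T − (-0.56)) + 91.89×0.78×(T − (-0.56)) = 0
84.85(T − 282.4) + 2007.4(T − (-0.56)) + 71.67(T − (-0.56)) = 0
2163.9 T = 22796
T ≈ 10.53 °C

T_f ≈ 10.5 °C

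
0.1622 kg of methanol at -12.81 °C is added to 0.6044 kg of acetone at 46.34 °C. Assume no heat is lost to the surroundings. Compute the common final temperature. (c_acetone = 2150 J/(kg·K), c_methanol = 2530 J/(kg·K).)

With ΣQ=0 the equilibrium temperature is the m·c-weighted mean:
T_f = (1299.5*46.34 + 410.37*(-12.81)) / (1299.5 + 410.37)
    = 54960 / 1709.8 ≈ 32.14 °C

T_f ≈ 32.1 °C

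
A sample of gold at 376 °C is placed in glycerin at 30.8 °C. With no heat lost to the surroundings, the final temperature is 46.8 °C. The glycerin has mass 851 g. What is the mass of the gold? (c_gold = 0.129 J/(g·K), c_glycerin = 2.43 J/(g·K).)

Energy conservation, ΣQ = 0:
m·0.129·(46.8 − 376) + 851·2.43·(46.8 − 30.8) = 0
-42.47 m = -33087
m = -33087/-42.47 ≈ 779.1 g

m ≈ 779 g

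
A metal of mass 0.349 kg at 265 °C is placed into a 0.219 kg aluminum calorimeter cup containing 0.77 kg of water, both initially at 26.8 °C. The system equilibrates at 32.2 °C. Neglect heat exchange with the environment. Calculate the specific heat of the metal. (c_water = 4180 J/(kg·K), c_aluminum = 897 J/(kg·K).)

Heat gained plus heat lost sum to zero:
0.349·c·(32.2 − 265) + 0.77·4180·(32.2 − 26.8) + 0.219·897·(32.2 − 26.8) = 0
-81.25 c = -18441
c = -18441/-81.25 ≈ 227 J/(kg·K)

c ≈ 227 J/(kg·K)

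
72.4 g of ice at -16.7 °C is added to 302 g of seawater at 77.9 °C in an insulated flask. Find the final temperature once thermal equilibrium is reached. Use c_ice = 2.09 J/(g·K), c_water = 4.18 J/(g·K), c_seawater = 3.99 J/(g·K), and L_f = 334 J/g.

Sum of m c ΔT and latent-heat terms is zero:
ice -16.7→0 °C: 72.4·2.09·16.7 = 2527; melt ice: 72.4·334 = 24182; warm the meltwater: 302.63 T; seawater cools: 302·3.99·(T − 77.9) = 1205(T − 77.9)
1507.6 T = 93868 − 26709 = 67159
T ≈ 44.55 °C (positive, so assuming full melt was valid).

T_f ≈ 44.5 °C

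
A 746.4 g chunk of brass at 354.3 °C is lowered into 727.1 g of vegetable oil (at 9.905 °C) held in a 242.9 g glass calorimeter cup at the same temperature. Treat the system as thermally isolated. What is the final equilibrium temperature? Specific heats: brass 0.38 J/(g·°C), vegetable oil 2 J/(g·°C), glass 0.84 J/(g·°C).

T_f ≈ 60.2 °C

T_f is the heat-capacity-weighted average of the initial temperatures:
T_f = (283.63*354.3 + 1454.2*9.905 + 204.04*9.905) / (283.63 + 1454.2 + 204.04)
    = 116916 / 1941.9 ≈ 60.21 °C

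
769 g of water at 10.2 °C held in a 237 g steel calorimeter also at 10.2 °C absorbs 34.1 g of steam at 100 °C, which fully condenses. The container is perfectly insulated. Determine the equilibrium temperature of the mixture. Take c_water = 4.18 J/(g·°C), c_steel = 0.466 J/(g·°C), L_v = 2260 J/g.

T_f ≈ 36.1 °C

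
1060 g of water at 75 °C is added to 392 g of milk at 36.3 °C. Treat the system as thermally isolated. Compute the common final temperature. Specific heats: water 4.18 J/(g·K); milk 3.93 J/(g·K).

Heat gained plus heat lost sum to zero:
1060×4.18×(T − 75) + 392×3.93×(T − 36.3) = 0
4430.8(T − 75) + 1540.6(T − 36.3) = 0
(4430.8 + 1540.6) T = 4430.8×75 + 1540.6×36.3
T ≈ 65.02 °C

T_f ≈ 65.0 °C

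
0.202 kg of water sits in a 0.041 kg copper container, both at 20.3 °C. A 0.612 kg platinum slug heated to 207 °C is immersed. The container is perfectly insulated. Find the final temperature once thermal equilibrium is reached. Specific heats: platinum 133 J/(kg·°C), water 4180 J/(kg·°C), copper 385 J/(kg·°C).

T_f ≈ 36.4 °C

T_f is the heat-capacity-weighted average of the initial temperatures:
T_f = (81.4*207 + 844.36*20.3 + 15.79*20.3) / (81.4 + 844.36 + 15.79)
    = 34310 / 941.54 ≈ 36.44 °C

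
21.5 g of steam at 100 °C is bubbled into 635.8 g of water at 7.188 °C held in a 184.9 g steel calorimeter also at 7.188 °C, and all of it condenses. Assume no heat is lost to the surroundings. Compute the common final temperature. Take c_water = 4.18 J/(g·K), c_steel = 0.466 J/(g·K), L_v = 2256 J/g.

Conservation of energy gives ΣQ = 0:
latent heat released on condensation: 21.5·2256 = 48504; condensed water 100 °C→T: 89.87(T − 100); original water: 2657.6(T − 7.188); steel cup: 184.9·0.466·(T − 7.188) = 86.16(T − 7.188)
2833.7 T = 48504 + 8987 + 19722 = 77213
T ≈ 27.25 °C — below 100 °C, confirming all the steam condensed.

T_f ≈ 27.2 °C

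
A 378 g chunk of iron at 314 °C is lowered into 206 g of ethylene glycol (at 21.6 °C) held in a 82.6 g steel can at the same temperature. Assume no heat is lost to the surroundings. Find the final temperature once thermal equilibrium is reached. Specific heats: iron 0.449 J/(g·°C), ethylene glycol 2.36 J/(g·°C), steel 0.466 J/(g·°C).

T_f ≈ 93.1 °C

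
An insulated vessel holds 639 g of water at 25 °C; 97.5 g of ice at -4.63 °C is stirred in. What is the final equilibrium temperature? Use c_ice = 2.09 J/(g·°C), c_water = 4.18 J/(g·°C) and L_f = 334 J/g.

T_f ≈ 10.8 °C

Energy balance with sensible and latent terms:
warm ice to 0 °C: 97.5·2.09·(0 − (-4.63)) = 943.48; latent heat to melt: 97.5·334 = 32565; meltwater 0→T: 97.5·4.18·T = 407.55 T; water cools: 639·4.18·(T − 25) = 2671(T − 25)
3078.6 T = 66776 − 33508 = 33267
T ≈ 10.81 °C. Since T > 0 °C, the all-ice-melts assumption holds.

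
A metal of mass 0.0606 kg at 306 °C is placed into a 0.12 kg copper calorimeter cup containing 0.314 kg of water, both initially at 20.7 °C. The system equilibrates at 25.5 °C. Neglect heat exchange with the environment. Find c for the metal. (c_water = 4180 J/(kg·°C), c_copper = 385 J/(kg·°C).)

c ≈ 384 J/(kg·°C)

Taking heat into each body as positive, Σ m c ΔT = 0:
0.0606·c·(25.5 − 306) + 0.314·4180·(25.5 − 20.7) + 0.12·385·(25.5 − 20.7) = 0
-17 c = -6521.9
c = -6521.9/-17 ≈ 383.7 J/(kg·°C)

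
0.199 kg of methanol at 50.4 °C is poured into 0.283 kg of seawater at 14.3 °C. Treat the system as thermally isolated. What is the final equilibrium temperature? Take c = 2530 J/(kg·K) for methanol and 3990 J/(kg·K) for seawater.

Set heat shed by the hot body equal to heat absorbed by the cold body:
0.199·2530·(50.4 − T) = 0.283·3990·(T − 14.3)
503.47(50.4 − T) = 1129.2(T − 14.3)
1632.6 T = 41522  ⇒  T ≈ 25.43 °C

T_f ≈ 25.4 °C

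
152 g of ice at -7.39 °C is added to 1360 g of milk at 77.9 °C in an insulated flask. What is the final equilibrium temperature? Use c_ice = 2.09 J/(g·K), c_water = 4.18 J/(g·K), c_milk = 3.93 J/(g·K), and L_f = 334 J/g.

T_f ≈ 60.7 °C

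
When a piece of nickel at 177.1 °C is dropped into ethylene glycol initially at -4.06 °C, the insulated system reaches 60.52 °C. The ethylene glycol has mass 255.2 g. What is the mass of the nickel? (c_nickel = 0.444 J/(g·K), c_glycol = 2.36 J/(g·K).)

Conservation of energy gives ΣQ = 0:
m×0.444×(60.52 − 177.1) + 255.2×2.36×(60.52 − (-4.06)) = 0
-51.76 m = -38895
m = -38895/-51.76 ≈ 751.4 g

m ≈ 751 g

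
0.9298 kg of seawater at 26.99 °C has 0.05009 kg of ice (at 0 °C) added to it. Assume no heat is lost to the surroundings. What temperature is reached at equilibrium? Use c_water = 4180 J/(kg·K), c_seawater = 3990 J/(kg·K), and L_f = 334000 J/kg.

T_f ≈ 21.3 °C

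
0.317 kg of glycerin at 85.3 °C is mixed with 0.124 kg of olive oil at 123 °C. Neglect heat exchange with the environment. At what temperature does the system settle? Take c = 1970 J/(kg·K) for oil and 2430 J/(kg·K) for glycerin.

|Q_oil| = |Q_glycerin|:
0.124*1970*(123 − T) = 0.317*2430*(T − 85.3)
244.28(123 − T) = 770.31(T − 85.3)
1014.6 T = 95754  ⇒  T ≈ 94.38 °C

T_f ≈ 94.4 °C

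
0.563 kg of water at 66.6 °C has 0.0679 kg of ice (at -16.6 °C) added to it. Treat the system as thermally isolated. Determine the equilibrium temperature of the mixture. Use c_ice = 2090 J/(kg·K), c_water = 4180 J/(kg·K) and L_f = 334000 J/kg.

Energy conservation, ΣQ = 0:
ice -16.6→0 °C: 0.0679×2090×16.6 = 2355.7; fusion: m_ice L_f = 0.0679×334000 = 22679; meltwater 0→T: 0.0679×4180×T = 283.82 T; water cools: 0.563×4180×(T − 66.6) = 2353.3(T − 66.6)
2637.2 T = 156732 − 25034 = 131698
T ≈ 49.94 °C — above 0 °C, consistent with complete melting.

T_f ≈ 49.9 °C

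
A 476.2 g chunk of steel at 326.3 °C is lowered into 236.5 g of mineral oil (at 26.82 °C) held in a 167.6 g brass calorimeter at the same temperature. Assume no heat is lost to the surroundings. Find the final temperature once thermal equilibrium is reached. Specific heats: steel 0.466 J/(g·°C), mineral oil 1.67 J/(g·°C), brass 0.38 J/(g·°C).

T_f ≈ 124.5 °C

Energy conservation, ΣQ = 0:
476.2·0.466·(T − 326.3) + 236.5·1.67·(T − 26.82) + 167.6·0.38·(T − 26.82) = 0
(221.91 + 394.95 + 63.69) T = 221.91·326.3 + 394.95·26.82 + 63.69·26.82
T ≈ 124.47 °C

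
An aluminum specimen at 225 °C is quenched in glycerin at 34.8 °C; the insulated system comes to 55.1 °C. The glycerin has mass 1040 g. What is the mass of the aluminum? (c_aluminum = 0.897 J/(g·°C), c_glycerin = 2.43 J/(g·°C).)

Heat lost by the aluminum = heat gained by the glycerin:
m·0.897·(225 − 55.1) = 1040·2.43·(55.1 − 34.8)
152.4 m = 51302  ⇒  m ≈ 336.6 g

m ≈ 337 g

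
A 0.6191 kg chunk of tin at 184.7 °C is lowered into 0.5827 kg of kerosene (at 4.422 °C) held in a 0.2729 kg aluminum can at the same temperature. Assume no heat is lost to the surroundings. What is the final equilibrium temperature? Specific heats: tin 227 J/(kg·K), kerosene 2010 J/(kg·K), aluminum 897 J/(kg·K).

Net heat exchanged in the isolated system is zero:
0.6191·227·(T − 184.7) + 0.5827·2010·(T − 4.422) + 0.2729·897·(T − 4.422) = 0
(140.54 + 1171.2 + 244.79) T = 140.54·184.7 + 1171.2·4.422 + 244.79·4.422
T = 32219 / 1556.6 = 20.7 °C

T_f ≈ 20.7 °C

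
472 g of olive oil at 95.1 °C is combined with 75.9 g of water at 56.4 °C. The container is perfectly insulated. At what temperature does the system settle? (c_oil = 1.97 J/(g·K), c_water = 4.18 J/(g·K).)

Let T be the final temperature. ΣQ_i = 0:
472·1.97·(T − 95.1) + 75.9·4.18·(T − 56.4) = 0
929.84(T − 95.1) + 317.26(T − 56.4) = 0
1247.1 T = 106321
T = 106321/1247.1 ≈ 85.25 °C

T_f ≈ 85.3 °C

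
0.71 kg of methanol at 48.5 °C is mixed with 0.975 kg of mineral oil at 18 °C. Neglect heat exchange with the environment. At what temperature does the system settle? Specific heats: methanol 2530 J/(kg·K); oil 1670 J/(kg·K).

Energy conservation, ΣQ = 0:
0.71*2530*(T − 48.5) + 0.975*1670*(T − 18) = 0
3424.6 T = 116429
T ≈ 34.00 °C

T_f ≈ 34.0 °C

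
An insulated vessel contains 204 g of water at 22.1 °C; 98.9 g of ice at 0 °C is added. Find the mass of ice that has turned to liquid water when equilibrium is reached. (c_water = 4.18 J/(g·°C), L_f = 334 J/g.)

m_melted ≈ 56.4 g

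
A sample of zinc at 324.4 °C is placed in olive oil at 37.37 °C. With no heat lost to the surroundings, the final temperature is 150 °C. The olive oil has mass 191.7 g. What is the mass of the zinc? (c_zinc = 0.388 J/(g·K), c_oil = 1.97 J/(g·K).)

m ≈ 629 g

|Q_zinc| = |Q_oil|:
m·0.388·(324.4 − 150) = 191.7·1.97·(150 − 37.37)
67.67 m = 42535  ⇒  m ≈ 628.6 g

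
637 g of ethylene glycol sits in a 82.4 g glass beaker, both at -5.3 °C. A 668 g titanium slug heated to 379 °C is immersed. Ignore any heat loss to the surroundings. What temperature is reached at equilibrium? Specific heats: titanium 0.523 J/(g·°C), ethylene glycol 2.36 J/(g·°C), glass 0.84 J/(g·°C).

T_f ≈ 64.6 °C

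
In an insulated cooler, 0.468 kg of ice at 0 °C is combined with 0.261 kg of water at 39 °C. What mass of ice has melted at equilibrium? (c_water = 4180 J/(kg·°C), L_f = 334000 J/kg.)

m_melted ≈ 0.127 kg

Water can give up m c ΔT = 0.261·4180·39 = 42548 J before reaching 0 °C.
Fully melting the ice requires m_ice L_f = 0.468·334000 = 156312 J.
42548 J < 156312 J, so only part of the ice melts and the system sits at 0 °C.
Mass melted = 42548/334000 ≈ 0.1274 kg.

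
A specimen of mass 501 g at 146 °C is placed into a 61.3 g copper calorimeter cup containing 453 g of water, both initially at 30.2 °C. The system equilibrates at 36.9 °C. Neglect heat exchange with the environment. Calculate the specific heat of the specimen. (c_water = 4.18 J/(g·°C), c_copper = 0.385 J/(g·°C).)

c ≈ 0.235 J/(g·°C)

Energy conservation, ΣQ = 0:
501·c·(36.9 − 146) + 453·4.18·(36.9 − 30.2) + 61.3·0.385·(36.9 − 30.2) = 0
-54659 c = -12845
c = -12845/-54659 ≈ 0.235 J/(g·°C)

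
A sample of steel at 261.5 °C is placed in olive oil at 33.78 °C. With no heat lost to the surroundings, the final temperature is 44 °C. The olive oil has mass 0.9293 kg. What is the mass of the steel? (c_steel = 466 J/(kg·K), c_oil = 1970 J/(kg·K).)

|Q_steel| = |Q_oil|:
m·466·(261.5 − 44) = 0.9293·1970·(44 − 33.78)
101355 m = 18710  ⇒  m ≈ 0.1846 kg

m ≈ 0.185 kg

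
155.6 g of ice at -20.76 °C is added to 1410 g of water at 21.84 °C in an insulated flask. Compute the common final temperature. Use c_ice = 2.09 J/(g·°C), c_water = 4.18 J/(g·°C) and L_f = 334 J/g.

T_f ≈ 10.7 °C

Energy conservation, ΣQ = 0:
ice -20.76→0 °C: 155.6×2.09×20.76 = 6751.2
  latent heat to melt: 155.6×334 = 51970
  warm the meltwater: 650.41 T
  water: 5893.8(T − 21.84)
6544.2 T = 128721 − 58722 = 69999
T ≈ 10.70 °C (positive, so assuming full melt was valid).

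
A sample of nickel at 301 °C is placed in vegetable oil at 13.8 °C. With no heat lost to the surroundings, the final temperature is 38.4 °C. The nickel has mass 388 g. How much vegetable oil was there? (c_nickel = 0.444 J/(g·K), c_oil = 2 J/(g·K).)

m ≈ 919 g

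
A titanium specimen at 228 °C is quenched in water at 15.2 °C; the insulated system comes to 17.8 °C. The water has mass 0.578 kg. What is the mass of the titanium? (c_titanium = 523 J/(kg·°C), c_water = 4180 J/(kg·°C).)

m ≈ 0.0571 kg

Energy conservation, ΣQ = 0:
m·523·(17.8 − 228) + 0.578·4180·(17.8 − 15.2) = 0
-109935 m = -6281.7
m = -6281.7/-109935 ≈ 0.05714 kg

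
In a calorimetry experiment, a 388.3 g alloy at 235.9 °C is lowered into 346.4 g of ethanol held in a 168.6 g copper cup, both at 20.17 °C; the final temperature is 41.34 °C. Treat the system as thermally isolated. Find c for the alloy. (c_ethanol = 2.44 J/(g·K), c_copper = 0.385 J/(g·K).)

c ≈ 0.255 J/(g·K)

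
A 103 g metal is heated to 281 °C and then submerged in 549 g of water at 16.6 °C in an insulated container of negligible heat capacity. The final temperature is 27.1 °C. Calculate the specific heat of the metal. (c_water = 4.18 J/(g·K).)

c ≈ 0.921 J/(g·K)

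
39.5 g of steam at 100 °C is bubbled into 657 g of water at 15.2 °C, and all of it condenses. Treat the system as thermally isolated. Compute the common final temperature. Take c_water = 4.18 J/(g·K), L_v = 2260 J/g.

Sum of m c ΔT and latent-heat terms is zero:
condense steam: −39.5·2260 = −89270
  condensed water 100 °C→T: 165.11(T − 100)
  water warms: 657·4.18·(T − 15.2) = 2746.3(T − 15.2)
2911.4 T = 89270 + 16511 + 41743 = 147524
T ≈ 50.67 °C, under the boiling point, so the assumption holds.

T_f ≈ 50.7 °C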